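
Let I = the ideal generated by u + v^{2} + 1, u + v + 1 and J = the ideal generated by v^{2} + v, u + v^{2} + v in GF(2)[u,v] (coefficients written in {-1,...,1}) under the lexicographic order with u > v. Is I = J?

No, the ideals differ.

Since reduced Gröbner bases are canonical representatives of ideals under a given ordering, it suffices to compute and compare them.
Buchberger on the first generating set:
f_1 = u + v^{2} + 1, LT = u.
f_2 = u + v + 1, LT = u.

S(f_1,f_2): lcm = u. S = v^{2} + v.
  reduce S modulo (f_1, f_2):
  remainder v^{2} + v ≠ 0; add g_3 = v^{2} + v to the basis.

The other S-polynomials (S(f_1,g_3), S(f_2,g_3)) all reduce to 0 modulo the current basis, so we have a Gröbner basis.
Inter-reduce: drop elements whose leading term is divisible by another's, tail-reduce, and make monic.
Reduced Gröbner basis: {u + v + 1, v^{2} + v}.

Buchberger on the second generating set:
h_1 = v^{2} + v, LT = v^{2}.
h_2 = u + v^{2} + v, LT = u.

The S-polynomials (S(h_1,h_2)) all reduce to 0 modulo the current basis, so we have a Gröbner basis.
Inter-reduce: drop elements whose leading term is divisible by another's, tail-reduce, and make monic.
Reduced Gröbner basis: {u, v^{2} + v}.

These differ, so the ideals are not equal.
The same test decides containment: I ⊆ J iff every generator of I reduces to 0 modulo a Gröbner basis of J.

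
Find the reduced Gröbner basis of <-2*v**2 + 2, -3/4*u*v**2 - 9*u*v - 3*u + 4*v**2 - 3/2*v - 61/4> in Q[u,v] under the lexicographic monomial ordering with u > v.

G = {u + 10/7*v - 3/7, v**2 - 1}

The reduced Gröbner basis is the canonical form of the ideal for this ordering.

f_1 = -2*v**2 + 2, LT = v**2.
f_2 = -3/4*u*v**2 - 9*u*v - 3*u + 4*v**2 - 3/2*v - 61/4, LT = u*v**2.

S(f_1,f_2): lcm = u*v**2. S = -12*u*v - 5*u + 16/3*v**2 - 2*v - 61/3.
  leading term u*v: no divisor's leading term divides it; move -12*u*v to the remainder.
  leading term u: no divisor's leading term divides it; move -5*u to the remainder.
  leading term v**2: subtract (-8/3)·f_1 from 16/3*v**2 - 2*v - 61/3 → -2*v - 15
  leading term v: no divisor's leading term divides it; move -2*v to the remainder.
  leading term 1: no divisor's leading term divides it; move -15 to the remainder.
  remainder -12*u*v - 5*u - 2*v - 15 ≠ 0; add g_3 = -12*u*v - 5*u - 2*v - 15 to the basis.

S(f_1,g_3): lcm = u*v**2. S = -5/12*u*v - u - 1/6*v**2 - 5/4*v.
  leading term u*v: subtract (5/144)·g_3 from -5/12*u*v - u - 1/6*v**2 - 5/4*v → -119/144*u - 1/6*v**2 - 85/72*v + 25/48
  leading term u: no divisor's leading term divides it; move -119/144*u to the remainder.
  leading term v**2: subtract (1/12)·f_1 from -1/6*v**2 - 85/72*v + 25/48 → -85/72*v + 17/48
  leading term v: no divisor's leading term divides it; move -85/72*v to the remainder.
  leading term 1: no divisor's leading term divides it; move 17/48 to the remainder.
  remainder -119/144*u - 85/72*v + 17/48 ≠ 0; add g_4 = -119/144*u - 85/72*v + 17/48 to the basis.

The other S-polynomials (S(f_2,g_3), S(f_1,g_4), S(f_2,g_4), S(g_3,g_4)) all reduce to 0 modulo the current basis, so we have a Gröbner basis.
Inter-reduce: drop elements whose leading term is divisible by another's, tail-reduce, and make monic.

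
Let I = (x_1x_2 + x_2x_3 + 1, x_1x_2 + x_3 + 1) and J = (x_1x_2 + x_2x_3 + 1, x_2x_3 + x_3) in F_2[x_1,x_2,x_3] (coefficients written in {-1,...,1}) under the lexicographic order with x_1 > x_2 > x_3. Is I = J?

Yes, the ideals are equal.

Equality of ideals is decidable: compute both reduced Gröbner bases (unique for the ordering) and check whether they agree.
Buchberger on the first generating set:
f_1 = x_1x_2 + x_2x_3 + 1, LT = x_1x_2.
f_2 = x_1x_2 + x_3 + 1, LT = x_1x_2.

S(f_1,f_2): lcm = x_1x_2. S = x_2x_3 + x_3.
  leading term x_2x_3: no divisor's leading term divides it; move x_2x_3 to the remainder.
  leading term x_3: no divisor's leading term divides it; move x_3 to the remainder.
  remainder x_2x_3 + x_3 ≠ 0; add g_3 = x_2x_3 + x_3 to the basis.

S(f_1,g_3): lcm = x_1x_2x_3. S = x_1x_3 + x_2x_3^2 + x_3.
  leading term x_1x_3: no divisor's leading term divides it; move x_1x_3 to the remainder.
  leading term x_2x_3^2: subtract (x_3)·g_3 from x_2x_3^2 + x_3 → x_3^2 + x_3
  leading term x_3^2: no divisor's leading term divides it; move x_3^2 to the remainder.
  leading term x_3: no divisor's leading term divides it; move x_3 to the remainder.
  remainder x_1x_3 + x_3^2 + x_3 ≠ 0; add g_4 = x_1x_3 + x_3^2 + x_3 to the basis.

The other S-polynomials (S(f_2,g_3), S(f_1,g_4), S(f_2,g_4), S(g_3,g_4)) all reduce to 0 modulo the current basis, so we have a Gröbner basis.
Inter-reduce: drop elements whose leading term is divisible by another's, tail-reduce, and make monic.
Reduced Gröbner basis: {x_1x_2 + x_3 + 1, x_1x_3 + x_3^2 + x_3, x_2x_3 + x_3}.

Buchberger on the second generating set:
h_1 = x_1x_2 + x_2x_3 + 1, LT = x_1x_2.
h_2 = x_2x_3 + x_3, LT = x_2x_3.

S(h_1,h_2): lcm = x_1x_2x_3. S = x_1x_3 + x_2x_3^2 + x_3.
  leading term x_1x_3: no divisor's leading term divides it; move x_1x_3 to the remainder.
  leading term x_2x_3^2: subtract (x_3)·h_2 from x_2x_3^2 + x_3 → x_3^2 + x_3
  leading term x_3^2: no divisor's leading term divides it; move x_3^2 to the remainder.
  leading term x_3: no divisor's leading term divides it; move x_3 to the remainder.
  remainder x_1x_3 + x_3^2 + x_3 ≠ 0; add k_3 = x_1x_3 + x_3^2 + x_3 to the basis.

The other S-polynomials (S(h_1,k_3), S(h_2,k_3)) all reduce to 0 modulo the current basis, so we have a Gröbner basis.
Inter-reduce: drop elements whose leading term is divisible by another's, tail-reduce, and make monic.
Reduced Gröbner basis: {x_1x_2 + x_3 + 1, x_1x_3 + x_3^2 + x_3, x_2x_3 + x_3}.

These coincide, so the ideals are equal.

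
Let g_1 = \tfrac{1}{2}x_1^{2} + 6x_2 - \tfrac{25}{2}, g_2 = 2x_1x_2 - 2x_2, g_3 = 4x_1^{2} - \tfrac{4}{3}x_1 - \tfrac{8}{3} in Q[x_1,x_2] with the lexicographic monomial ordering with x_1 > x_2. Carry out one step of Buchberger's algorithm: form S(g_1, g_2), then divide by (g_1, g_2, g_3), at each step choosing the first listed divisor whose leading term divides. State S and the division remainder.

S(g_1, g_2) = x_1x_2 + 12x_2^{2} - 25x_2; remainder on division = 12x_2^{2} - 24x_2.

lcm(LM(g_1), LM(g_2)) = x_1^{2}x_2.
S = (lcm/LT(g_1))·g_1 − (lcm/LT(g_2))·g_2 = x_1x_2 + 12x_2^{2} - 25x_2.
Reduce S modulo (g_1, g_2, g_3) in that order:
  leading term x_1x_2: subtract (\tfrac{1}{2})·g_2 from x_1x_2 + 12x_2^{2} - 25x_2 → 12x_2^{2} - 24x_2
  leading term x_2^{2}: no divisor's leading term divides it; move 12x_2^{2} to the remainder.
  leading term x_2: no divisor's leading term divides it; move -24x_2 to the remainder.
The remainder 12x_2^{2} - 24x_2 is nonzero, so it would be added as the next basis element.
This is the inner loop of Buchberger's algorithm — each nonzero remainder becomes a new basis element.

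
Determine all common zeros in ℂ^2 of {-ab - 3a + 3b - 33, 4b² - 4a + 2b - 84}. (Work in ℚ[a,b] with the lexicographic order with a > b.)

{(-3, 4), (-9/4 + 7*sqrt(105)/4, -15/4 - sqrt(105)/4), (-7*sqrt(105)/4 - 9/4, -15/4 + sqrt(105)/4)}

Compute a lex Gröbner basis by Buchberger's algorithm.
f_1 = -ab - 3a + 3b - 33, LT = ab.
f_2 = -4a + 4b² + 2b - 84, LT = a.

S(f_1,f_2): lcm = ab. S = 3a + b³ + ½b² - 24b + 33.
  reduce S modulo (f_1, f_2):
  remainder b³ + 7/2b² - 45/2b - 30 ≠ 0; add h_3 = b³ + 7/2b² - 45/2b - 30 to the basis.

The other S-polynomials (S(f_1,h_3), S(f_2,h_3)) all reduce to 0 modulo the current basis, so we have a Gröbner basis.
Inter-reduce: drop elements whose leading term is divisible by another's, tail-reduce, and make monic.
Reduced Gröbner basis: {a - b² - ½b + 21, b³ + 7/2b² - 45/2b - 30}.

Elimination: the polynomial b³ + 7/2b² - 45/2b - 30 lies in the elimination ideal for b, so b ∈ {4, -15/4 - sqrt(105)/4, -15/4 + sqrt(105)/4}. For each such b, the remaining basis elements (now univariate) give the rest of the solution.
  b = 4: the earlier basis element becomes a + 3 = 0, giving a = -3 — point (-3, 4).
  b = -15/4 - sqrt(105)/4: the earlier basis element becomes a - 7*sqrt(105)/4 + 9/4 = 0, giving a = -9/4 + 7*sqrt(105)/4 — point (-9/4 + 7*sqrt(105)/4, -15/4 - sqrt(105)/4).
  b = -15/4 + sqrt(105)/4: the earlier basis element becomes a + 9/4 + 7*sqrt(105)/4 = 0, giving a = -7*sqrt(105)/4 - 9/4 — point (-7*sqrt(105)/4 - 9/4, -15/4 + sqrt(105)/4).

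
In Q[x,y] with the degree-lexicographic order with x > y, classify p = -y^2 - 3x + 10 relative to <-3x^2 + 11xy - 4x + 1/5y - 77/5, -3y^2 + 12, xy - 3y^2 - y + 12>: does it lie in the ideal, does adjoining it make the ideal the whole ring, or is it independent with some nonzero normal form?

First compute the reduced Gröbner basis of I by Buchberger's algorithm.
f_1 = -3x^2 + 11xy - 4x + 1/5y - 77/5, LT = x^2.
f_2 = -3y^2 + 12, LT = y^2.
f_3 = xy - 3y^2 - y + 12, LT = xy.

S(f_1,f_3): lcm = x^2y. S = -2/3xy^2 + 7/3xy - 1/15y^2 - 12x + 77/15y.
  reduce S modulo (f_1, f_2, f_3):
  remainder -44/3x + 112/15y - 4/15 ≠ 0; add h_4 = -44/3x + 112/15y - 4/15 to the basis.

S(f_2,f_3): lcm = xy^2. S = 3y^3 + y^2 - 4x - 12y.
  reduce S modulo (f_1, f_2, f_3, h_4):
  remainder -112/55y + 224/55 ≠ 0; add h_5 = -112/55y + 224/55 to the basis.

The other S-polynomials (S(f_1,f_2), S(f_1,h_4), S(f_2,h_4), S(f_3,h_4), S(f_1,h_5), S(f_2,h_5), S(f_3,h_5), S(h_4,h_5)) all reduce to 0 modulo the current basis, so we have a Gröbner basis.
Inter-reduce: drop elements whose leading term is divisible by another's, tail-reduce, and make monic.
Reduced Gröbner basis: {x - 1, y - 2}.
Label its elements g_1 = x - 1, g_2 = y - 2.

Reduce p = -y^2 - 3x + 10 modulo G:
  leading term y^2: subtract (-y)·g_2 from -y^2 - 3x + 10 → -3x - 2y + 10
  leading term x: subtract (-3)·g_1 from -3x - 2y + 10 → -2y + 7
  leading term y: subtract (-2)·g_2 from -2y + 7 → 3
  leading term 1: no divisor's leading term divides it; move 3 to the remainder.
  normal form = 3.
The normal form is nonzero, so p ∉ I. Since p minus its normal form lies in I, I + (p) = I + (r) where r = 3; decide whether this ideal is the whole ring.
Here r = 3 is a nonzero constant, hence a unit: 1 ∈ I + (p), the Gröbner basis of I + (p) is {1}, and the enlarged system has no common solution — adjoining p is inconsistent.

Adjoining -y^2 - 3x + 10 makes the ideal the whole ring: the system is inconsistent.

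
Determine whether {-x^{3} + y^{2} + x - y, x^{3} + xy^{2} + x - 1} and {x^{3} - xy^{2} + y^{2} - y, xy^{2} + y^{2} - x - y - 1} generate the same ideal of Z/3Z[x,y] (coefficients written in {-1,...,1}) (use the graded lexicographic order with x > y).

No, the ideals differ.

Equality of ideals is decidable: compute both reduced Gröbner bases (unique for the ordering) and check whether they agree.
Buchberger on the first generating set:
f_1 = -x^{3} + y^{2} + x - y, LT = x^{3}.
f_2 = x^{3} + xy^{2} + x - 1, LT = x^{3}.

S(f_1,f_2): lcm = x^{3}. S = -xy^{2} - y^{2} + x + y + 1.
  reduce S modulo (f_1, f_2):
  remainder -xy^{2} - y^{2} + x + y + 1 ≠ 0; add g_3 = -xy^{2} - y^{2} + x + y + 1 to the basis.

S(f_1,g_3): lcm = x^{3}y^{2}. S = -x^{2}y^{2} - y^{4} + x^{3} + x^{2}y - xy^{2} + y^{3} + x^{2}.
  reduce S modulo (f_1, f_2, g_3):
  remainder -y^{4} + x^{2}y + y^{3} - xy + y^{2} - y ≠ 0; add g_4 = -y^{4} + x^{2}y + y^{3} - xy + y^{2} - y to the basis.

The other S-polynomials (S(f_2,g_3), S(f_1,g_4), S(f_2,g_4), S(g_3,g_4)) all reduce to 0 modulo the current basis, so we have a Gröbner basis.
Inter-reduce: drop elements whose leading term is divisible by another's, tail-reduce, and make monic.
Reduced Gröbner basis: {y^{4} - x^{2}y - y^{3} + xy - y^{2} + y, x^{3} - y^{2} - x + y, xy^{2} + y^{2} - x - y - 1}.

Buchberger on the second generating set:
h_1 = x^{3} - xy^{2} + y^{2} - y, LT = x^{3}.
h_2 = xy^{2} + y^{2} - x - y - 1, LT = xy^{2}.

S(h_1,h_2): lcm = x^{3}y^{2}. S = -xy^{4} - x^{2}y^{2} + y^{4} + x^{3} + x^{2}y - y^{3} + x^{2}.
  reduce S modulo (h_1, h_2):
  remainder -y^{4} + x^{2}y + y^{3} - xy - y + 1 ≠ 0; add k_3 = -y^{4} + x^{2}y + y^{3} - xy - y + 1 to the basis.

The other S-polynomials (S(h_1,k_3), S(h_2,k_3)) all reduce to 0 modulo the current basis, so we have a Gröbner basis.
Inter-reduce: drop elements whose leading term is divisible by another's, tail-reduce, and make monic.
Reduced Gröbner basis: {y^{4} - x^{2}y - y^{3} + xy + y - 1, x^{3} - y^{2} - x + y - 1, xy^{2} + y^{2} - x - y - 1}.

These differ, so the ideals are not equal.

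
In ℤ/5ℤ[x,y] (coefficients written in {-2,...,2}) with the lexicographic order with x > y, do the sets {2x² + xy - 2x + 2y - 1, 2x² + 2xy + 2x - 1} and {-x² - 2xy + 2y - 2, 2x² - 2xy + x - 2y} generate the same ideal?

No, the ideals differ.

Two ideals are equal iff their reduced Gröbner bases coincide (the reduced basis is unique for a fixed ordering).
Buchberger on the first generating set:
f_1 = 2x² + xy - 2x + 2y - 1, LT = x².
f_2 = 2x² + 2xy + 2x - 1, LT = x².

S(f_1,f_2): lcm = x². S = 2xy - 2x + y.
  leading term xy: no divisor's leading term divides it; move 2xy to the remainder.
  leading term x: no divisor's leading term divides it; move -2x to the remainder.
  leading term y: no divisor's leading term divides it; move y to the remainder.
  remainder 2xy - 2x + y ≠ 0; add g_3 = 2xy - 2x + y to the basis.

S(f_1,g_3): lcm = x²y. S = x² - 2xy² + xy + y² + 2y.
  leading term x²: subtract (-2)·f_1 from x² - 2xy² + xy + y² + 2y → -2xy² - 2xy + x + y² + y - 2
  leading term xy²: subtract (-y)·g_3 from -2xy² - 2xy + x + y² + y - 2 → xy + x + 2y² + y - 2
  leading term xy: subtract (-2)·g_3 from xy + x + 2y² + y - 2 → 2x + 2y² - 2y - 2
  leading term x: no divisor's leading term divides it; move 2x to the remainder.
  leading term y²: no divisor's leading term divides it; move 2y² to the remainder.
  leading term y: no divisor's leading term divides it; move -2y to the remainder.
  leading term 1: no divisor's leading term divides it; move -2 to the remainder.
  remainder 2x + 2y² - 2y - 2 ≠ 0; add g_4 = 2x + 2y² - 2y - 2 to the basis.

S(g_3,g_4): lcm = xy. S = -x - y³ + y² - y.
  leading term x: subtract (2)·g_4 from -x - y³ + y² - y → -y³ + 2y² - 2y - 1
  leading term y³: no divisor's leading term divides it; move -y³ to the remainder.
  leading term y²: no divisor's leading term divides it; move 2y² to the remainder.
  leading term y: no divisor's leading term divides it; move -2y to the remainder.
  leading term 1: no divisor's leading term divides it; move -1 to the remainder.
  remainder -y³ + 2y² - 2y - 1 ≠ 0; add g_5 = -y³ + 2y² - 2y - 1 to the basis.

The other S-polynomials (S(f_2,g_3), S(f_1,g_4), S(f_2,g_4), S(f_1,g_5), S(f_2,g_5), S(g_3,g_5), S(g_4,g_5)) all reduce to 0 modulo the current basis, so we have a Gröbner basis.
Inter-reduce: drop elements whose leading term is divisible by another's, tail-reduce, and make monic.
Reduced Gröbner basis: {x + y² - y - 1, y³ - 2y² + 2y + 1}.

Buchberger on the second generating set:
h_1 = -x² - 2xy + 2y - 2, LT = x².
h_2 = 2x² - 2xy + x - 2y, LT = x².

S(h_1,h_2): lcm = x². S = -2xy + 2x - y + 2.
  leading term xy: no divisor's leading term divides it; move -2xy to the remainder.
  leading term x: no divisor's leading term divides it; move 2x to the remainder.
  leading term y: no divisor's leading term divides it; move -y to the remainder.
  leading term 1: no divisor's leading term divides it; move 2 to the remainder.
  remainder -2xy + 2x - y + 2 ≠ 0; add k_3 = -2xy + 2x - y + 2 to the basis.

S(h_1,k_3): lcm = x²y. S = x² + 2xy² + 2xy + x - 2y² + 2y.
  leading term x²: subtract (-1)·h_1 from x² + 2xy² + 2xy + x - 2y² + 2y → 2xy² + x - 2y² - y - 2
  leading term xy²: subtract (-y)·k_3 from 2xy² + x - 2y² - y - 2 → 2xy + x + 2y² + y - 2
  leading term xy: subtract (-1)·k_3 from 2xy + x + 2y² + y - 2 → -2x + 2y²
  leading term x: no divisor's leading term divides it; move -2x to the remainder.
  leading term y²: no divisor's leading term divides it; move 2y² to the remainder.
  remainder -2x + 2y² ≠ 0; add k_4 = -2x + 2y² to the basis.

S(k_3,k_4): lcm = xy. S = -x + y³ - 2y - 1.
  leading term x: subtract (-2)·k_4 from -x + y³ - 2y - 1 → y³ - y² - 2y - 1
  leading term y³: no divisor's leading term divides it; move y³ to the remainder.
  leading term y²: no divisor's leading term divides it; move -y² to the remainder.
  leading term y: no divisor's leading term divides it; move -2y to the remainder.
  leading term 1: no divisor's leading term divides it; move -1 to the remainder.
  remainder y³ - y² - 2y - 1 ≠ 0; add k_5 = y³ - y² - 2y - 1 to the basis.

The other S-polynomials (S(h_2,k_3), S(h_1,k_4), S(h_2,k_4), S(h_1,k_5), S(h_2,k_5), S(k_3,k_5), S(k_4,k_5)) all reduce to 0 modulo the current basis, so we have a Gröbner basis.
Inter-reduce: drop elements whose leading term is divisible by another's, tail-reduce, and make monic.
Reduced Gröbner basis: {x - y², y³ - y² - 2y - 1}.

These differ, so the ideals are not equal.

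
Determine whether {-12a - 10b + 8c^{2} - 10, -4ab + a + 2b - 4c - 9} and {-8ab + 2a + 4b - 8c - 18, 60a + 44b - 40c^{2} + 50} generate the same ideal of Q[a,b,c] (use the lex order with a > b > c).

Equality of ideals is decidable: compute both reduced Gröbner bases (unique for the ordering) and check whether they agree.
Buchberger on the first generating set:
f_1 = -12a - 10b + 8c^{2} - 10, LT = a.
f_2 = -4ab + a + 2b - 4c - 9, LT = ab.

S(f_1,f_2): lcm = ab. S = \tfrac{1}{4}a + \tfrac{5}{6}b^{2} - \tfrac{2}{3}bc^{2} + \tfrac{4}{3}b - c - \tfrac{9}{4}.
  reduce S modulo (f_1, f_2):
  remainder \tfrac{5}{6}b^{2} - \tfrac{2}{3}bc^{2} + \tfrac{9}{8}b + \tfrac{1}{6}c^{2} - c - \tfrac{59}{24} ≠ 0; add g_3 = \tfrac{5}{6}b^{2} - \tfrac{2}{3}bc^{2} + \tfrac{9}{8}b + \tfrac{1}{6}c^{2} - c - \tfrac{59}{24} to the basis.

The other S-polynomials (S(f_1,g_3), S(f_2,g_3)) all reduce to 0 modulo the current basis, so we have a Gröbner basis.
Inter-reduce: drop elements whose leading term is divisible by another's, tail-reduce, and make monic.
Reduced Gröbner basis: {a + \tfrac{5}{6}b - \tfrac{2}{3}c^{2} + \tfrac{5}{6}, b^{2} - \tfrac{4}{5}bc^{2} + \tfrac{27}{20}b + \tfrac{1}{5}c^{2} - \tfrac{6}{5}c - \tfrac{59}{20}}.

Buchberger on the second generating set:
h_1 = -8ab + 2a + 4b - 8c - 18, LT = ab.
h_2 = 60a + 44b - 40c^{2} + 50, LT = a.

S(h_1,h_2): lcm = ab. S = -\tfrac{1}{4}a - \tfrac{11}{15}b^{2} + \tfrac{2}{3}bc^{2} - \tfrac{4}{3}b + c + \tfrac{9}{4}.
  reduce S modulo (h_1, h_2):
  remainder -\tfrac{11}{15}b^{2} + \tfrac{2}{3}bc^{2} - \tfrac{23}{20}b - \tfrac{1}{6}c^{2} + c + \tfrac{59}{24} ≠ 0; add k_3 = -\tfrac{11}{15}b^{2} + \tfrac{2}{3}bc^{2} - \tfrac{23}{20}b - \tfrac{1}{6}c^{2} + c + \tfrac{59}{24} to the basis.

The other S-polynomials (S(h_1,k_3), S(h_2,k_3)) all reduce to 0 modulo the current basis, so we have a Gröbner basis.
Inter-reduce: drop elements whose leading term is divisible by another's, tail-reduce, and make monic.
Reduced Gröbner basis: {a + \tfrac{11}{15}b - \tfrac{2}{3}c^{2} + \tfrac{5}{6}, b^{2} - \tfrac{10}{11}bc^{2} + \tfrac{69}{44}b + \tfrac{5}{22}c^{2} - \tfrac{15}{11}c - \tfrac{295}{88}}.

These differ, so the ideals are not equal.
The choice of monomial ordering does not affect the verdict — as long as both bases are computed under the same ordering, their equality decides ideal equality.

No, the ideals differ.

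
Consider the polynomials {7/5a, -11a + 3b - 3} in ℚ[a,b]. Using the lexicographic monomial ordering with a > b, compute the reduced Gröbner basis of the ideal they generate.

G = {a, b - 1}

f_1 = 7/5a, LT = a.
f_2 = -11a + 3b - 3, LT = a.

S(f_1,f_2): lcm = a. S = 3/11b - 3/11.
  leading term b: no divisor's leading term divides it; move 3/11b to the remainder.
  leading term 1: no divisor's leading term divides it; move -3/11 to the remainder.
  remainder 3/11b - 3/11 ≠ 0; add g_3 = 3/11b - 3/11 to the basis.

The other S-polynomials (S(f_1,g_3), S(f_2,g_3)) all reduce to 0 modulo the current basis, so we have a Gröbner basis.
Inter-reduce: drop elements whose leading term is divisible by another's, tail-reduce, and make monic.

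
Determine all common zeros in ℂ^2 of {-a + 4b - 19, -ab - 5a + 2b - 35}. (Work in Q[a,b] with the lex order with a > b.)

{(-34, -15/4), (-3, 4)}

Compute a lex Gröbner basis by Buchberger's algorithm.
f_1 = -a + 4b - 19, LT = a.
f_2 = -ab - 5a + 2b - 35, LT = ab.

S(f_1,f_2): lcm = ab. S = -5a - 4b^{2} + 21b - 35.
  reduce S modulo (f_1, f_2):
  remainder -4b^{2} + b + 60 ≠ 0; add h_3 = -4b^{2} + b + 60 to the basis.

The other S-polynomials (S(f_1,h_3), S(f_2,h_3)) all reduce to 0 modulo the current basis, so we have a Gröbner basis.
Inter-reduce: drop elements whose leading term is divisible by another's, tail-reduce, and make monic.
Reduced Gröbner basis: {a - 4b + 19, b^{2} - \tfrac{1}{4}b - 15}.

From the last basis element, b^{2} - \tfrac{1}{4}b - 15 = 0, so b takes values in {-15/4, 4}. Each choice, substituted upward through the basis, yields the corresponding point(s) of the solution set.
  b = -15/4: the earlier basis element becomes a + 34 = 0, giving a = -34 — point (-34, -15/4).
  b = 4: the earlier basis element becomes a + 3 = 0, giving a = -3 — point (-3, 4).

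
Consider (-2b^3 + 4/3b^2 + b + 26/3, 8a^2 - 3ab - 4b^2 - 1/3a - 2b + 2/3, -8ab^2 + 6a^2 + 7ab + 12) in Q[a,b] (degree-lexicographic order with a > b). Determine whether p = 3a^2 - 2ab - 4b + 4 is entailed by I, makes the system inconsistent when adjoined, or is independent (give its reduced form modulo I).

3a^2 - 2ab - 4b + 4 lies in I (it reduces to 0).

First compute the reduced Gröbner basis of I by Buchberger's algorithm.
f_1 = -2b^3 + 4/3b^2 + b + 26/3, LT = b^3.
f_2 = 8a^2 - 3ab - 4b^2 - 1/3a - 2b + 2/3, LT = a^2.
f_3 = -8ab^2 + 6a^2 + 7ab + 12, LT = ab^2.

S(f_1,f_3): lcm = ab^3. S = 3/4a^2b + 5/24ab^2 - 1/2ab - 13/3a + 3/2b.
  reduce S modulo (f_1, f_2, f_3):
  remainder 299/3072ab + 159/256b^2 - 13265/3072a + 879/512b + 3577/1536 ≠ 0; add h_4 = 299/3072ab + 159/256b^2 - 13265/3072a + 879/512b + 3577/1536 to the basis.

S(f_2,f_3): lcm = a^2b^2. S = -3/8ab^3 - 1/2b^4 + 3/4a^3 + 7/8a^2b - 1/24ab^2 - 1/4b^3 + 1/12b^2 + 3/2a.
  reduce S modulo (f_1, f_2, f_3, h_4):
  remainder -333071/86112b^2 + 69377/2392a - 16457/1196b - 323263/21528 ≠ 0; add h_5 = -333071/86112b^2 + 69377/2392a - 16457/1196b - 323263/21528 to the basis.

S(f_1,h_4): lcm = ab^3. S = -1908/299b^4 + 39197/897ab^2 - 5274/299b^3 - 1/2ab - 7154/299b^2 - 13/3a.
  reduce S modulo (f_1, f_2, f_3, h_4, h_5):
  remainder -73152098787/199176458a + 31166490682/99588229b + 10819117423/99588229 ≠ 0; add h_6 = -73152098787/199176458a + 31166490682/99588229b + 10819117423/99588229 to the basis.

S(f_2,h_4): lcm = a^2b. S = -16161/2392ab^2 - 1/2b^3 + 13265/299a^2 - 126875/7176ab - 1/4b^2 - 7154/299a + 1/12b.
  reduce S modulo (f_1, f_2, f_3, h_4, h_5, h_6):
  remainder 423042256/16188297b - 846084512/16188297 ≠ 0; add h_7 = 423042256/16188297b - 846084512/16188297 to the basis.

The other S-polynomials (S(f_1,f_2), S(f_3,h_4), S(f_1,h_5), S(f_2,h_5), S(f_3,h_5), S(h_4,h_5), S(f_1,h_6), S(f_2,h_6), S(f_3,h_6), S(h_4,h_6), S(h_5,h_6), S(f_1,h_7), S(f_2,h_7), S(f_3,h_7), S(h_4,h_7), S(h_5,h_7), S(h_6,h_7)) all reduce to 0 modulo the current basis, so we have a Gröbner basis.
Inter-reduce: drop elements whose leading term is divisible by another's, tail-reduce, and make monic.
Reduced Gröbner basis: {a - 2, b - 2}.
Label its elements g_1 = a - 2, g_2 = b - 2.

Reduce p = 3a^2 - 2ab - 4b + 4 modulo G:
  leading term a^2: subtract (3a)·g_1 from 3a^2 - 2ab - 4b + 4 → -2ab + 6a - 4b + 4
  leading term ab: subtract (-2b)·g_1 from -2ab + 6a - 4b + 4 → 6a - 8b + 4
  leading term a: subtract (6)·g_1 from 6a - 8b + 4 → -8b + 16
  leading term b: subtract (-8)·g_2 from -8b + 16 → 0
  normal form = 0.
Since the normal form is 0, p ∈ I.

The remainder on division by a Gröbner basis is unique — it is the normal form.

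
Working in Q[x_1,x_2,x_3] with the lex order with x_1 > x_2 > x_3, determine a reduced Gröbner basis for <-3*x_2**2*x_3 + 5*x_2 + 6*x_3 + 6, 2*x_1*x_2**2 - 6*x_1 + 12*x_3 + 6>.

G = {x_1*x_2 - 3/5*x_1*x_3 + 6/5*x_1 + 18/5*x_3**2 + 9/5*x_3, x_1*x_3**2 - 4*x_1*x_3 - 13/3*x_1 - 10*x_2*x_3**2 - 5*x_2*x_3 - 6*x_3**3 + 9*x_3**2 + 68/3*x_3 + 25/3, x_2**2*x_3 - 5/3*x_2 - 2*x_3 - 2}

f_1 = -3*x_2**2*x_3 + 5*x_2 + 6*x_3 + 6, LT = x_2**2*x_3.
f_2 = 2*x_1*x_2**2 - 6*x_1 + 12*x_3 + 6, LT = x_1*x_2**2.

S(f_1,f_2): lcm = x_1*x_2**2*x_3. S = -5/3*x_1*x_2 + x_1*x_3 - 2*x_1 - 6*x_3**2 - 3*x_3.
  reduce S modulo (f_1, f_2):
  remainder -5/3*x_1*x_2 + x_1*x_3 - 2*x_1 - 6*x_3**2 - 3*x_3 ≠ 0; add g_3 = -5/3*x_1*x_2 + x_1*x_3 - 2*x_1 - 6*x_3**2 - 3*x_3 to the basis.

S(f_1,g_3): lcm = x_1*x_2**2*x_3. S = 3/5*x_1*x_2*x_3**2 - 6/5*x_1*x_2*x_3 - 5/3*x_1*x_2 - 2*x_1*x_3 - 2*x_1 - 18/5*x_2*x_3**3 - 9/5*x_2*x_3**2.
  reduce S modulo (f_1, f_2, g_3):
  remainder 9/25*x_1*x_3**3 - 36/25*x_1*x_3**2 - 39/25*x_1*x_3 - 18/5*x_2*x_3**3 - 9/5*x_2*x_3**2 - 54/25*x_3**4 + 81/25*x_3**3 + 204/25*x_3**2 + 3*x_3 ≠ 0; add g_4 = 9/25*x_1*x_3**3 - 36/25*x_1*x_3**2 - 39/25*x_1*x_3 - 18/5*x_2*x_3**3 - 9/5*x_2*x_3**2 - 54/25*x_3**4 + 81/25*x_3**3 + 204/25*x_3**2 + 3*x_3 to the basis.

S(f_2,g_3): lcm = x_1*x_2**2. S = 3/5*x_1*x_2*x_3 - 6/5*x_1*x_2 - 3*x_1 - 18/5*x_2*x_3**2 - 9/5*x_2*x_3 + 6*x_3 + 3.
  reduce S modulo (f_1, f_2, g_3, g_4):
  remainder 9/25*x_1*x_3**2 - 36/25*x_1*x_3 - 39/25*x_1 - 18/5*x_2*x_3**2 - 9/5*x_2*x_3 - 54/25*x_3**3 + 81/25*x_3**2 + 204/25*x_3 + 3 ≠ 0; add g_5 = 9/25*x_1*x_3**2 - 36/25*x_1*x_3 - 39/25*x_1 - 18/5*x_2*x_3**2 - 9/5*x_2*x_3 - 54/25*x_3**3 + 81/25*x_3**2 + 204/25*x_3 + 3 to the basis.

The other S-polynomials (S(f_1,g_4), S(f_2,g_4), S(g_3,g_4), S(f_1,g_5), S(f_2,g_5), S(g_3,g_5), S(g_4,g_5)) all reduce to 0 modulo the current basis, so we have a Gröbner basis.
Inter-reduce: drop elements whose leading term is divisible by another's, tail-reduce, and make monic.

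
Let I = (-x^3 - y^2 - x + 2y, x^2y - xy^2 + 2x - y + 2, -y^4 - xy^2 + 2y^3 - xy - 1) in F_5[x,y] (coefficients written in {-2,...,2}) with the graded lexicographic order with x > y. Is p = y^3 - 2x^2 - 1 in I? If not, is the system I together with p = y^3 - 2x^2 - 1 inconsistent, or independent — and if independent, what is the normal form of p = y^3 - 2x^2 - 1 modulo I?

First compute the reduced Gröbner basis of I by Buchberger's algorithm.
f_1 = -x^3 - y^2 - x + 2y, LT = x^3.
f_2 = x^2y - xy^2 + 2x - y + 2, LT = x^2y.
f_3 = -y^4 - xy^2 + 2y^3 - xy - 1, LT = y^4.

S(f_1,f_2): lcm = x^3y. S = x^2y^2 + y^3 - 2x^2 + 2xy - 2y^2 - 2x.
  reduce S modulo (f_1, f_2, f_3):
  remainder xy^3 + y^3 - 2x^2 - y^2 - 2x - 2y ≠ 0; add h_4 = xy^3 + y^3 - 2x^2 - y^2 - 2x - 2y to the basis.

S(f_2,f_3): lcm = x^2y^4. S = -xy^5 - x^3y^2 + 2x^2y^3 - x^3y + 2xy^3 - y^4 + 2y^3 - x^2.
  reduce S modulo (f_1, f_2, f_3, h_4):
  remainder -xy^2 + 2x^2 + 2xy + y^2 - x + 2y + 2 ≠ 0; add h_5 = -xy^2 + 2x^2 + 2xy + y^2 - x + 2y + 2 to the basis.

S(f_1,h_4): lcm = x^3y^3. S = -x^2y^3 + y^5 + 2x^4 + x^2y^2 + xy^3 - 2y^4 + 2x^3 + 2x^2y.
  reduce S modulo (f_1, f_2, f_3, h_4, h_5):
  remainder -y^3 + 2x^2 - xy - y^2 + x + y - 2 ≠ 0; add h_6 = -y^3 + 2x^2 - xy - y^2 + x + y - 2 to the basis.

S(f_2,h_4): lcm = x^2y^3. S = -xy^4 - xy^3 + 2x^3 - 2xy^2 - y^3 + 2x^2 + 2xy + 2y^2.
  reduce S modulo (f_1, f_2, f_3, h_4, h_5, h_6):
  remainder -2x^2 + 2xy + 2y^2 - 2y - 1 ≠ 0; add h_7 = -2x^2 + 2xy + 2y^2 - 2y - 1 to the basis.

S(f_3,h_4): lcm = xy^4. S = x^2y^2 - 2xy^3 - y^4 - 2x^2y + y^3 + 2xy + 2y^2 + x.
  reduce S modulo (f_1, f_2, f_3, h_4, h_5, h_6, h_7):
  remainder 2y^2 - x + y ≠ 0; add h_8 = 2y^2 - x + y to the basis.

S(f_1,h_5): lcm = x^3y^2. S = 2x^4 + 2x^3y + x^2y^2 + y^4 - x^3 + 2x^2y + xy^2 - 2y^3 + 2x^2.
  reduce S modulo (f_1, f_2, f_3, h_4, h_5, h_6, h_7, h_8):
  remainder -2xy - x - 2y - 2 ≠ 0; add h_9 = -2xy - x - 2y - 2 to the basis.

S(f_2,h_5): lcm = x^2y^2. S = -xy^3 + 2x^3 + 2x^2y + xy^2 - x^2 - xy - y^2 + 2x + 2y.
  reduce S modulo (f_1, f_2, f_3, h_4, h_5, h_6, h_7, h_8, h_9):
  remainder -x + 1 ≠ 0; add h_10 = -x + 1 to the basis.

S(f_3,h_5): lcm = xy^4. S = -2x^2y^2 + y^4 + x^2y - xy^2 + 2y^3 + 2y^2 + x.
  reduce S modulo (f_1, f_2, f_3, h_4, h_5, h_6, h_7, h_8, h_9, h_10):
  remainder 2y - 1 ≠ 0; add h_11 = 2y - 1 to the basis.

The other S-polynomials (S(f_1,f_3), S(h_4,h_5), S(f_1,h_6), S(f_2,h_6), S(f_3,h_6), S(h_4,h_6), S(h_5,h_6), S(f_1,h_7), S(f_2,h_7), S(f_3,h_7), S(h_4,h_7), S(h_5,h_7), S(h_6,h_7), S(f_1,h_8), S(f_2,h_8), S(f_3,h_8), S(h_4,h_8), S(h_5,h_8), S(h_6,h_8), S(h_7,h_8), S(f_1,h_9), S(f_2,h_9), S(f_3,h_9), S(h_4,h_9), S(h_5,h_9), S(h_6,h_9), S(h_7,h_9), S(h_8,h_9), S(f_1,h_10), S(f_2,h_10), S(f_3,h_10), S(h_4,h_10), S(h_5,h_10), S(h_6,h_10), S(h_7,h_10), S(h_8,h_10), S(h_9,h_10), S(f_1,h_11), S(f_2,h_11), S(f_3,h_11), S(h_4,h_11), S(h_5,h_11), S(h_6,h_11), S(h_7,h_11), S(h_8,h_11), S(h_9,h_11), S(h_10,h_11)) all reduce to 0 modulo the current basis, so we have a Gröbner basis.
Inter-reduce: drop elements whose leading term is divisible by another's, tail-reduce, and make monic.
Reduced Gröbner basis: {x - 1, y + 2}.
Label its elements g_1 = x - 1, g_2 = y + 2.

Reduce p = y^3 - 2x^2 - 1 modulo G:
  leading term y^3: subtract (y^2)·g_2 from y^3 - 2x^2 - 1 → -2x^2 - 2y^2 - 1
  leading term x^2: subtract (-2x)·g_1 from -2x^2 - 2y^2 - 1 → -2y^2 - 2x - 1
  leading term y^2: subtract (-2y)·g_2 from -2y^2 - 2x - 1 → -2x - y - 1
  leading term x: subtract (-2)·g_1 from -2x - y - 1 → -y + 2
  leading term y: subtract (-1)·g_2 from -y + 2 → -1
  leading term 1: no divisor's leading term divides it; move -1 to the remainder.
  normal form = -1.
The normal form is nonzero, so p ∉ I. Since p minus its normal form lies in I, I + (p) = I + (r) where r = -1; decide whether this ideal is the whole ring.
Here r = -1 is a nonzero constant, hence a unit: 1 ∈ I + (p), the Gröbner basis of I + (p) is {1}, and the enlarged system has no common solution — adjoining p is inconsistent.

Adjoining y^3 - 2x^2 - 1 makes the ideal the whole ring: the system is inconsistent.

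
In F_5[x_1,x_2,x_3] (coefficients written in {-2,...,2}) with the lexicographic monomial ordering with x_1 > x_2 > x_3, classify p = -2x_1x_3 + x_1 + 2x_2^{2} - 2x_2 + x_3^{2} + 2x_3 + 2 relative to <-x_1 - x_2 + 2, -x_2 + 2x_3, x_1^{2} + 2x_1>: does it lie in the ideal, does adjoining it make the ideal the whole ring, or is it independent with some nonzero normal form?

-2x_1x_3 + x_1 + 2x_2^{2} - 2x_2 + x_3^{2} + 2x_3 + 2 is independent of I; its normal form modulo I is x_3 - 2.

First compute the reduced Gröbner basis of I by Buchberger's algorithm.
f_1 = -x_1 - x_2 + 2, LT = x_1.
f_2 = -x_2 + 2x_3, LT = x_2.
f_3 = x_1^{2} + 2x_1, LT = x_1^{2}.

S(f_1,f_3): lcm = x_1^{2}. S = x_1x_2 + x_1.
  reduce S modulo (f_1, f_2, f_3):
  remainder x_3^{2} + 2x_3 + 2 ≠ 0; add h_4 = x_3^{2} + 2x_3 + 2 to the basis.

The other S-polynomials (S(f_1,f_2), S(f_2,f_3), S(f_1,h_4), S(f_2,h_4), S(f_3,h_4)) all reduce to 0 modulo the current basis, so we have a Gröbner basis.
Inter-reduce: drop elements whose leading term is divisible by another's, tail-reduce, and make monic.
Reduced Gröbner basis: {x_1 + 2x_3 - 2, x_2 - 2x_3, x_3^{2} + 2x_3 + 2}.
Label its elements g_1 = x_1 + 2x_3 - 2, g_2 = x_2 - 2x_3, g_3 = x_3^{2} + 2x_3 + 2.

Reduce p = -2x_1x_3 + x_1 + 2x_2^{2} - 2x_2 + x_3^{2} + 2x_3 + 2 modulo G:
  leading term x_1x_3: subtract (-2x_3)·g_1 from -2x_1x_3 + x_1 + 2x_2^{2} - 2x_2 + x_3^{2} + 2x_3 + 2 → x_1 + 2x_2^{2} - 2x_2 - 2x_3 + 2
  leading term x_1: subtract (1)·g_1 from x_1 + 2x_2^{2} - 2x_2 - 2x_3 + 2 → 2x_2^{2} - 2x_2 + x_3 - 1
  leading term x_2^{2}: subtract (2x_2)·g_2 from 2x_2^{2} - 2x_2 + x_3 - 1 → -x_2x_3 - 2x_2 + x_3 - 1
  leading term x_2x_3: subtract (-x_3)·g_2 from -x_2x_3 - 2x_2 + x_3 - 1 → -2x_2 - 2x_3^{2} + x_3 - 1
  leading term x_2: subtract (-2)·g_2 from -2x_2 - 2x_3^{2} + x_3 - 1 → -2x_3^{2} + 2x_3 - 1
  leading term x_3^{2}: subtract (-2)·g_3 from -2x_3^{2} + 2x_3 - 1 → x_3 - 2
  leading term x_3: no divisor's leading term divides it; move x_3 to the remainder.
  leading term 1: no divisor's leading term divides it; move -2 to the remainder.
  normal form = x_3 - 2.
The normal form is nonzero, so p ∉ I. Since p minus its normal form lies in I, I + (p) = I + (r) where r = x_3 - 2; decide whether this ideal is the whole ring.
Run Buchberger on G together with r (pairs among the g_i already reduce to 0 since G is a Gröbner basis):
g_1 = x_1 + 2x_3 - 2, LT = x_1.
g_2 = x_2 - 2x_3, LT = x_2.
g_3 = x_3^{2} + 2x_3 + 2, LT = x_3^{2}.
r = x_3 - 2, LT = x_3.

The S-polynomials (S(g_1,g_2), S(g_1,g_3), S(g_1,r), S(g_2,g_3), S(g_2,r), S(g_3,r)) all reduce to 0 modulo the current basis, so we have a Gröbner basis.
Inter-reduce: drop elements whose leading term is divisible by another's, tail-reduce, and make monic.
Reduced Gröbner basis: {x_1 + 2, x_2 + 1, x_3 - 2}.
The reduced Gröbner basis of I + (p) is {x_1 + 2, x_2 + 1, x_3 - 2} ≠ {1}, a proper ideal, so the enlarged system stays consistent: p is independent of I, with normal form x_3 - 2.

Ideal membership is decidable via reduction modulo a Gröbner basis.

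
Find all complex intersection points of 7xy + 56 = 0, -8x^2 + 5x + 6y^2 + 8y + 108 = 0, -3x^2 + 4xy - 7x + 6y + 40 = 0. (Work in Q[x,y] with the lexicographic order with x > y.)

{(-4, 2)}

Compute a lex Gröbner basis by Buchberger's algorithm.
f_1 = 7xy + 56, LT = xy.
f_2 = -8x^2 + 5x + 6y^2 + 8y + 108, LT = x^2.
f_3 = -3x^2 + 4xy - 7x + 6y + 40, LT = x^2.

S(f_1,f_2): lcm = x^2y. S = 5/8xy + 8x + 3/4y^3 + y^2 + 27/2y.
  leading term xy: subtract (5/56)·f_1 from 5/8xy + 8x + 3/4y^3 + y^2 + 27/2y → 8x + 3/4y^3 + y^2 + 27/2y - 5
  leading term x: no divisor's leading term divides it; move 8x to the remainder.
  leading term y^3: no divisor's leading term divides it; move 3/4y^3 to the remainder.
  leading term y^2: no divisor's leading term divides it; move y^2 to the remainder.
  leading term y: no divisor's leading term divides it; move 27/2y to the remainder.
  leading term 1: no divisor's leading term divides it; move -5 to the remainder.
  remainder 8x + 3/4y^3 + y^2 + 27/2y - 5 ≠ 0; add h_4 = 8x + 3/4y^3 + y^2 + 27/2y - 5 to the basis.

S(f_1,f_3): lcm = x^2y. S = 4/3xy^2 - 7/3xy + 8x + 2y^2 + 40/3y.
  leading term xy^2: subtract (4/21y)·f_1 from 4/3xy^2 - 7/3xy + 8x + 2y^2 + 40/3y → -7/3xy + 8x + 2y^2 + 8/3y
  leading term xy: subtract (-1/3)·f_1 from -7/3xy + 8x + 2y^2 + 8/3y → 8x + 2y^2 + 8/3y + 56/3
  leading term x: subtract (1)·h_4 from 8x + 2y^2 + 8/3y + 56/3 → -3/4y^3 + y^2 - 65/6y + 71/3
  leading term y^3: no divisor's leading term divides it; move -3/4y^3 to the remainder.
  leading term y^2: no divisor's leading term divides it; move y^2 to the remainder.
  leading term y: no divisor's leading term divides it; move -65/6y to the remainder.
  leading term 1: no divisor's leading term divides it; move 71/3 to the remainder.
  remainder -3/4y^3 + y^2 - 65/6y + 71/3 ≠ 0; add h_5 = -3/4y^3 + y^2 - 65/6y + 71/3 to the basis.

S(f_2,f_3): lcm = x^2. S = 4/3xy - 71/24x - 3/4y^2 + y - 1/6.
  leading term xy: subtract (4/21)·f_1 from 4/3xy - 71/24x - 3/4y^2 + y - 1/6 → -71/24x - 3/4y^2 + y - 65/6
  leading term x: subtract (-71/192)·h_4 from -71/24x - 3/4y^2 + y - 65/6 → 71/256y^3 - 73/192y^2 + 767/128y - 2435/192
  leading term y^3: subtract (-71/192)·h_5 from 71/256y^3 - 73/192y^2 + 767/128y - 2435/192 → -1/96y^2 + 143/72y - 283/72
  leading term y^2: no divisor's leading term divides it; move -1/96y^2 to the remainder.
  leading term y: no divisor's leading term divides it; move 143/72y to the remainder.
  leading term 1: no divisor's leading term divides it; move -283/72 to the remainder.
  remainder -1/96y^2 + 143/72y - 283/72 ≠ 0; add h_6 = -1/96y^2 + 143/72y - 283/72 to the basis.

S(f_1,h_4): lcm = xy. S = -3/32y^4 - 1/8y^3 - 27/16y^2 + 5/8y + 8.
  leading term y^4: subtract (1/8y)·h_5 from -3/32y^4 - 1/8y^3 - 27/16y^2 + 5/8y + 8 → -1/4y^3 - 1/3y^2 - 7/3y + 8
  leading term y^3: subtract (1/3)·h_5 from -1/4y^3 - 1/3y^2 - 7/3y + 8 → -2/3y^2 + 23/18y + 1/9
  leading term y^2: subtract (64)·h_6 from -2/3y^2 + 23/18y + 1/9 → -755/6y + 755/3
  leading term y: no divisor's leading term divides it; move -755/6y to the remainder.
  leading term 1: no divisor's leading term divides it; move 755/3 to the remainder.
  remainder -755/6y + 755/3 ≠ 0; add h_7 = -755/6y + 755/3 to the basis.

The other S-polynomials (S(f_2,h_4), S(f_3,h_4), S(f_1,h_5), S(f_2,h_5), S(f_3,h_5), S(h_4,h_5), S(f_1,h_6), S(f_2,h_6), S(f_3,h_6), S(h_4,h_6), S(h_5,h_6), S(f_1,h_7), S(f_2,h_7), S(f_3,h_7), S(h_4,h_7), S(h_5,h_7), S(h_6,h_7)) all reduce to 0 modulo the current basis, so we have a Gröbner basis.
Inter-reduce: drop elements whose leading term is divisible by another's, tail-reduce, and make monic.
Reduced Gröbner basis: {x + 4, y - 2}.

From the last basis element, y - 2 = 0, so y takes values in {2}. Each choice, substituted upward through the basis, yields the corresponding point(s) of the solution set.
  y = 2: the earlier basis element becomes x + 4 = 0, giving x = -4 — point (-4, 2).
Check: every point annihilates each of the original generators.
Zero-dimensionality of the ideal guarantees finitely many solutions over ℂ.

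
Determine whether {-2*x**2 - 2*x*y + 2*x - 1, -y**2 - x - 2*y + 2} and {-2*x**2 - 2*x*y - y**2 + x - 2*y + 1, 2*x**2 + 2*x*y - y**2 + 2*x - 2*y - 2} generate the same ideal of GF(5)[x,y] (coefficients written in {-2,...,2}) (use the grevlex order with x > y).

Yes, the ideals are equal.

Since reduced Gröbner bases are canonical representatives of ideals under a given ordering, it suffices to compute and compare them.
Buchberger on the first generating set:
f_1 = -2*x**2 - 2*x*y + 2*x - 1, LT = x**2.
f_2 = -y**2 - x - 2*y + 2, LT = y**2.

The S-polynomials (S(f_1,f_2)) all reduce to 0 modulo the current basis, so we have a Gröbner basis.
Inter-reduce: drop elements whose leading term is divisible by another's, tail-reduce, and make monic.
Reduced Gröbner basis: {x**2 + x*y - x - 2, y**2 + x + 2*y - 2}.

Buchberger on the second generating set:
h_1 = -2*x**2 - 2*x*y - y**2 + x - 2*y + 1, LT = x**2.
h_2 = 2*x**2 + 2*x*y - y**2 + 2*x - 2*y - 2, LT = x**2.

S(h_1,h_2): lcm = x**2. S = y**2 + x + 2*y - 2.
  leading term y**2: no divisor's leading term divides it; move y**2 to the remainder.
  leading term x: no divisor's leading term divides it; move x to the remainder.
  leading term y: no divisor's leading term divides it; move 2*y to the remainder.
  leading term 1: no divisor's leading term divides it; move -2 to the remainder.
  remainder y**2 + x + 2*y - 2 ≠ 0; add k_3 = y**2 + x + 2*y - 2 to the basis.

The other S-polynomials (S(h_1,k_3), S(h_2,k_3)) all reduce to 0 modulo the current basis, so we have a Gröbner basis.
Inter-reduce: drop elements whose leading term is divisible by another's, tail-reduce, and make monic.
Reduced Gröbner basis: {x**2 + x*y - x - 2, y**2 + x + 2*y - 2}.

The two bases agree; hence the ideals are identical.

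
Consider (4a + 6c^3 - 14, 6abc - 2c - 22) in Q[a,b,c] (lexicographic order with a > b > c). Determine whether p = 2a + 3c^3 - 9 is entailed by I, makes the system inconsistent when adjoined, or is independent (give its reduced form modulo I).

Adjoining 2a + 3c^3 - 9 makes the ideal the whole ring: the system is inconsistent.

First compute the reduced Gröbner basis of I by Buchberger's algorithm.
f_1 = 4a + 6c^3 - 14, LT = a.
f_2 = 6abc - 2c - 22, LT = abc.

S(f_1,f_2): lcm = abc. S = 3/2bc^4 - 7/2bc + 1/3c + 11/3.
  leading term bc^4: no divisor's leading term divides it; move 3/2bc^4 to the remainder.
  leading term bc: no divisor's leading term divides it; move -7/2bc to the remainder.
  leading term c: no divisor's leading term divides it; move 1/3c to the remainder.
  leading term 1: no divisor's leading term divides it; move 11/3 to the remainder.
  remainder 3/2bc^4 - 7/2bc + 1/3c + 11/3 ≠ 0; add h_3 = 3/2bc^4 - 7/2bc + 1/3c + 11/3 to the basis.

The other S-polynomials (S(f_1,h_3), S(f_2,h_3)) all reduce to 0 modulo the current basis, so we have a Gröbner basis.
Inter-reduce: drop elements whose leading term is divisible by another's, tail-reduce, and make monic.
Reduced Gröbner basis: {a + 3/2c^3 - 7/2, bc^4 - 7/3bc + 2/9c + 22/9}.
Label its elements g_1 = a + 3/2c^3 - 7/2, g_2 = bc^4 - 7/3bc + 2/9c + 22/9.

Reduce p = 2a + 3c^3 - 9 modulo G:
  leading term a: subtract (2)·g_1 from 2a + 3c^3 - 9 → -2
  leading term 1: no divisor's leading term divides it; move -2 to the remainder.
  normal form = -2.
The normal form is nonzero, so p ∉ I. Since p minus its normal form lies in I, I + (p) = I + (r) where r = -2; decide whether this ideal is the whole ring.
Here r = -2 is a nonzero constant, hence a unit: 1 ∈ I + (p), the Gröbner basis of I + (p) is {1}, and the enlarged system has no common solution — adjoining p is inconsistent.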